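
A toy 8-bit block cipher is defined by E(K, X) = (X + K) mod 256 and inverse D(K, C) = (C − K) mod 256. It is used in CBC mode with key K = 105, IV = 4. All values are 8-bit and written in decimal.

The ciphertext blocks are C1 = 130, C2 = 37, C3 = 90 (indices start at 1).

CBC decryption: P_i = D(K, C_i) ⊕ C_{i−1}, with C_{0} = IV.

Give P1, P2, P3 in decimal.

P1: D(K, 130) = 25; 25 ⊕ 4 = 29.
P2: D(K, 37) = 188; 188 ⊕ 130 = 62.
P3: D(K, 90) = 241; 241 ⊕ 37 = 212.

P1 = 29, P2 = 62, P3 = 212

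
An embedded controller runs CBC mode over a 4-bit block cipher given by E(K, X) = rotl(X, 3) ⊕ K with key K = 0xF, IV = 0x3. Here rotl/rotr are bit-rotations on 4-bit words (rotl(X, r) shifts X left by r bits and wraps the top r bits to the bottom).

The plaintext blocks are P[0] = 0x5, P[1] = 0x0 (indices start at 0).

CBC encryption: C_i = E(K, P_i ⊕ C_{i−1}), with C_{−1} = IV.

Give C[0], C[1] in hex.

C[0] = 0xC, C[1] = 0x9

C[0]: P[0] ⊕ 0x3 = 0x6; E(K, 0x6) = 0xC.
C[1]: P[1] ⊕ 0xC = 0xC; E(K, 0xC) = 0x9.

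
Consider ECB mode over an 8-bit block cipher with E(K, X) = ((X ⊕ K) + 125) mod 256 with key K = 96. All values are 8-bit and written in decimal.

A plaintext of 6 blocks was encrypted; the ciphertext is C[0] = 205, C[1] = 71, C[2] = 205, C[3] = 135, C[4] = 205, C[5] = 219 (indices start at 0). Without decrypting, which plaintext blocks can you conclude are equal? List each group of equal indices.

ECB encrypts each block independently with the same key, so equal ciphertext blocks imply equal plaintext blocks.
C[0] = C[2] = C[4] = 205, so P[0] = P[2] = P[4].

P[0] = P[2] = P[4]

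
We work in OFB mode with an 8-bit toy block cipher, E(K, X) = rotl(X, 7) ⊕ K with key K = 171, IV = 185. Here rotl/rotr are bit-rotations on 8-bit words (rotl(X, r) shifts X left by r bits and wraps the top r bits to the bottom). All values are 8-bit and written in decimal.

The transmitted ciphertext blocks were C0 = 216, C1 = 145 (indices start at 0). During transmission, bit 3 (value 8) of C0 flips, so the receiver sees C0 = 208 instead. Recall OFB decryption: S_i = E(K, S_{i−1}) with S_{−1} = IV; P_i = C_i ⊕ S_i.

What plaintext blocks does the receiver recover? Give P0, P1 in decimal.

P0 = 167, P1 = 129

Only C0 changed, to 208. In OFB, a change in C_i flips the same bit in P_i only; the keystream is unaffected. Decrypting the received ciphertext:
P0: S = E(K, 185) = 119; 208 ⊕ 119 = 167.
P1: S = E(K, 119) = 16; 145 ⊕ 16 = 129.
Blocks that differ from the original plaintext: P0.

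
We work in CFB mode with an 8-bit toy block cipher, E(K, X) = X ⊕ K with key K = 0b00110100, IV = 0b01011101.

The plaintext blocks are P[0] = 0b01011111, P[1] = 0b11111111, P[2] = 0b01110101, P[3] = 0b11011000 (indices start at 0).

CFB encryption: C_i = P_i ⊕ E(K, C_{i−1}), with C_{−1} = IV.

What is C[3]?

C[0]: E(K, 0b01011101) = 0b01101001; 0b01011111 ⊕ 0b01101001 = 0b00110110.
C[1]: E(K, 0b00110110) = 0b00000010; 0b11111111 ⊕ 0b00000010 = 0b11111101.
C[2]: E(K, 0b11111101) = 0b11001001; 0b01110101 ⊕ 0b11001001 = 0b10111100.
C[3]: E(K, 0b10111100) = 0b10001000; 0b11011000 ⊕ 0b10001000 = 0b01010000.

C[3] = 0b01010000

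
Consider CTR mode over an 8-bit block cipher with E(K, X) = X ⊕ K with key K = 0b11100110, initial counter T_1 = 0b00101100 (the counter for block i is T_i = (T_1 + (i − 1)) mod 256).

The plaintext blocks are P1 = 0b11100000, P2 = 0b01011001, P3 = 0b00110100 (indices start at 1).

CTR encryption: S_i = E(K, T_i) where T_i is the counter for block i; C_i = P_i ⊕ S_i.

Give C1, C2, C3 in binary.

C1: T = 0b00101100, S = E(K, T) = 0b11001010; 0b11100000 ⊕ 0b11001010 = 0b00101010.
C2: T = 0b00101101, S = E(K, T) = 0b11001011; 0b01011001 ⊕ 0b11001011 = 0b10010010.
C3: T = 0b00101110, S = E(K, T) = 0b11001000; 0b00110100 ⊕ 0b11001000 = 0b11111100.

C1 = 0b00101010, C2 = 0b10010010, C3 = 0b11111100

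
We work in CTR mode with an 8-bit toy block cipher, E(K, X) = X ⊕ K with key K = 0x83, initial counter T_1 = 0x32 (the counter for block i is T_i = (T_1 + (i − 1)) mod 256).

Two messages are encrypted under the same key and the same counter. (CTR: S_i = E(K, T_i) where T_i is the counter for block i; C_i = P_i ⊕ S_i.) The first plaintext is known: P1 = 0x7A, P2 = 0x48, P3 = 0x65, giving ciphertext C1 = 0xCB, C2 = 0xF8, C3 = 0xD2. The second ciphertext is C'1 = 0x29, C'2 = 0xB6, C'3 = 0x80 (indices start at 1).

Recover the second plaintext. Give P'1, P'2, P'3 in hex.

P'1 = 0x98, P'2 = 0x06, P'3 = 0x37

In CTR with a reused counter, both messages share the same keystream S_i, so C_i ⊕ C'_i = P_i ⊕ P'_i and thus P'_i = P_i ⊕ C_i ⊕ C'_i.
P'1: 0x7A ⊕ 0xCB ⊕ 0x29 = 0x98.
P'2: 0x48 ⊕ 0xF8 ⊕ 0xB6 = 0x06.
P'3: 0x65 ⊕ 0xD2 ⊕ 0x80 = 0x37.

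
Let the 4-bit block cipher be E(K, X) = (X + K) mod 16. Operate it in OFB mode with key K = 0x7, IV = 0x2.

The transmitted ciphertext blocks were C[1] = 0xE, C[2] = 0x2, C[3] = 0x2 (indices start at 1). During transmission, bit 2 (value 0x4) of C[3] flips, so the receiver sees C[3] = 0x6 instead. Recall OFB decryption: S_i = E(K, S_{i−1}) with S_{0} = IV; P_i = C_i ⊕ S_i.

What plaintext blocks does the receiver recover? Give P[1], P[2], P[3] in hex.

P[1] = 0x7, P[2] = 0x2, P[3] = 0x1

Only C[3] changed, to 0x6. In OFB, a change in C_i flips the same bit in P_i only; the keystream is unaffected. Decrypting the received ciphertext:
P[1]: S = E(K, 0x2) = 0x9; 0xE ⊕ 0x9 = 0x7.
P[2]: S = E(K, 0x9) = 0x0; 0x2 ⊕ 0x0 = 0x2.
P[3]: S = E(K, 0x0) = 0x7; 0x6 ⊕ 0x7 = 0x1.
Blocks that differ from the original plaintext: P[3].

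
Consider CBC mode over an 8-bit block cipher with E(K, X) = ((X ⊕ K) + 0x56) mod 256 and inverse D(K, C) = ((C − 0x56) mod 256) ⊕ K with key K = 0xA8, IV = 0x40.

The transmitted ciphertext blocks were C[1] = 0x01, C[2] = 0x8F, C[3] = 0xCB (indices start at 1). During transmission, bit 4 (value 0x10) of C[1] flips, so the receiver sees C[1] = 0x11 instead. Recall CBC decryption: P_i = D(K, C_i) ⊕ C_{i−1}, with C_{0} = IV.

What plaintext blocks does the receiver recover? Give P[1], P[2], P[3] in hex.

P[1] = 0x53, P[2] = 0x80, P[3] = 0x52

Only C[1] changed, to 0x11. In CBC, a change in C_i garbles P_i and flips the same bit in P_{i+1}. Decrypting the received ciphertext:
P[1]: D(K, 0x11) = 0x13; 0x13 ⊕ 0x40 = 0x53.
P[2]: D(K, 0x8F) = 0x91; 0x91 ⊕ 0x11 = 0x80.
P[3]: D(K, 0xCB) = 0xDD; 0xDD ⊕ 0x8F = 0x52.
Blocks that differ from the original plaintext: P[1], P[2].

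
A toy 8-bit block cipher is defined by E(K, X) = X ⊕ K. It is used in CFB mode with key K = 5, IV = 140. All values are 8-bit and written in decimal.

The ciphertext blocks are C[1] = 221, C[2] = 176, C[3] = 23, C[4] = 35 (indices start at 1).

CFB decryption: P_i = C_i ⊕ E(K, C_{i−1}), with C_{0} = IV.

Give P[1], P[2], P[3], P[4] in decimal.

P[1] = 84, P[2] = 104, P[3] = 162, P[4] = 49

P[1]: E(K, 140) = 137; 221 ⊕ 137 = 84.
P[2]: E(K, 221) = 216; 176 ⊕ 216 = 104.
P[3]: E(K, 176) = 181; 23 ⊕ 181 = 162.
P[4]: E(K, 23) = 18; 35 ⊕ 18 = 49.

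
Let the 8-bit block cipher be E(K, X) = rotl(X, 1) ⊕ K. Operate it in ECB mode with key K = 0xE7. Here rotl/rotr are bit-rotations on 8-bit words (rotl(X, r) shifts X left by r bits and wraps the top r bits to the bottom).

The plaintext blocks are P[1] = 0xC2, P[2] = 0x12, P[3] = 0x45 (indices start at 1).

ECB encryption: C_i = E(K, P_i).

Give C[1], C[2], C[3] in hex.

C[1] = 0x62, C[2] = 0xC3, C[3] = 0x6D

C[1]: E(K, 0xC2) = 0x62.
C[2]: E(K, 0x12) = 0xC3.
C[3]: E(K, 0x45) = 0x6D.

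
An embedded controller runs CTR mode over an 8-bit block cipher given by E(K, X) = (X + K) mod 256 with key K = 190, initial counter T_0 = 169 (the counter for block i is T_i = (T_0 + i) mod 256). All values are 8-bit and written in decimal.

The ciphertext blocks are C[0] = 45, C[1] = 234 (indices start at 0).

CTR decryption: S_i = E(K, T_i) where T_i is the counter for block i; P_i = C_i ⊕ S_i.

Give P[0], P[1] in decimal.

P[0]: T = 169, S = E(K, T) = 103; 45 ⊕ 103 = 74.
P[1]: T = 170, S = E(K, T) = 104; 234 ⊕ 104 = 130.

P[0] = 74, P[1] = 130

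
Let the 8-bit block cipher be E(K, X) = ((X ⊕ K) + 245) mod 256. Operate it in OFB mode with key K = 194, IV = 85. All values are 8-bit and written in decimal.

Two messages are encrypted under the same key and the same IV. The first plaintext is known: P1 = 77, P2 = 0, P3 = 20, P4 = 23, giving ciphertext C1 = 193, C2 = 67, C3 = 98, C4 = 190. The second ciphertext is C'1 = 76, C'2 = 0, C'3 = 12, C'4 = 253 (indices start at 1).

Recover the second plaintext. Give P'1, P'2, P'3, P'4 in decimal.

P'1 = 192, P'2 = 67, P'3 = 122, P'4 = 84

In OFB with a reused IV, both messages share the same keystream S_i, so C_i ⊕ C'_i = P_i ⊕ P'_i and thus P'_i = P_i ⊕ C_i ⊕ C'_i.
P'1: 77 ⊕ 193 ⊕ 76 = 192.
P'2: 0 ⊕ 67 ⊕ 0 = 67.
P'3: 20 ⊕ 98 ⊕ 12 = 122.
P'4: 23 ⊕ 190 ⊕ 253 = 84.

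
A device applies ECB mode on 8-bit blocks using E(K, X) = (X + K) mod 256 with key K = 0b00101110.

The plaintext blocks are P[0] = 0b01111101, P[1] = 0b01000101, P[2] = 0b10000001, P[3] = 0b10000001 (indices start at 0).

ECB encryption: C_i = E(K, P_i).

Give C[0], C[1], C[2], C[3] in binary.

C[0]: E(K, 0b01111101) = 0b10101011.
C[1]: E(K, 0b01000101) = 0b01110011.
C[2]: E(K, 0b10000001) = 0b10101111.
C[3]: E(K, 0b10000001) = 0b10101111.

C[0] = 0b10101011, C[1] = 0b01110011, C[2] = 0b10101111, C[3] = 0b10101111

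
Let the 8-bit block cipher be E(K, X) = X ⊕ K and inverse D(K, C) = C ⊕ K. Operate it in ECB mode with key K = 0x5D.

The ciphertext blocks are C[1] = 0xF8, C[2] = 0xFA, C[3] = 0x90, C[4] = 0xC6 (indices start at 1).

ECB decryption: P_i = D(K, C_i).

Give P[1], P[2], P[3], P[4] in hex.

P[1]: D(K, 0xF8) = 0xA5.
P[2]: D(K, 0xFA) = 0xA7.
P[3]: D(K, 0x90) = 0xCD.
P[4]: D(K, 0xC6) = 0x9B.

P[1] = 0xA5, P[2] = 0xA7, P[3] = 0xCD, P[4] = 0x9B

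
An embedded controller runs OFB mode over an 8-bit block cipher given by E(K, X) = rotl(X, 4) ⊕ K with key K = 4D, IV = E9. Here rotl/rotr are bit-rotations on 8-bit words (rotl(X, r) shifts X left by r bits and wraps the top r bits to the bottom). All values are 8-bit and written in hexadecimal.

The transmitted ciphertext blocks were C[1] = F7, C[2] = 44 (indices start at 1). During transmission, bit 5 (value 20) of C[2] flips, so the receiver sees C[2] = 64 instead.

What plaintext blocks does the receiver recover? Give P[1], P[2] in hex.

P[1] = 24, P[2] = 14

OFB decryption: S_i = E(K, S_{i−1}) with S_{0} = IV; P_i = C_i ⊕ S_i.
Only C[2] changed, to 64. In OFB, a change in C_i flips the same bit in P_i only; the keystream is unaffected. Decrypting the received ciphertext:
P[1]: S = E(K, E9) = D3; F7 ⊕ D3 = 24.
P[2]: S = E(K, D3) = 70; 64 ⊕ 70 = 14.
Blocks that differ from the original plaintext: P[2].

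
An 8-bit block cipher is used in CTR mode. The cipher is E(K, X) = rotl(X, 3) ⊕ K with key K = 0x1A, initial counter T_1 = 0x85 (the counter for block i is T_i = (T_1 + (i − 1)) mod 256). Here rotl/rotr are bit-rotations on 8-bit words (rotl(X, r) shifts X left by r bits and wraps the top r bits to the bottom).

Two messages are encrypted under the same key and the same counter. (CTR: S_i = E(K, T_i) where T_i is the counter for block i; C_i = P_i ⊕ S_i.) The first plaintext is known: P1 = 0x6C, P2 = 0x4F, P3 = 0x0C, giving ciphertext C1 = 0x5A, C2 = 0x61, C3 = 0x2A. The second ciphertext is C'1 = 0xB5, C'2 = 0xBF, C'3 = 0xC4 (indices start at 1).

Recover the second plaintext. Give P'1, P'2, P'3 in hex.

P'1 = 0x83, P'2 = 0x91, P'3 = 0xE2

In CTR with a reused counter, both messages share the same keystream S_i, so C_i ⊕ C'_i = P_i ⊕ P'_i and thus P'_i = P_i ⊕ C_i ⊕ C'_i.
P'1: 0x6C ⊕ 0x5A ⊕ 0xB5 = 0x83.
P'2: 0x4F ⊕ 0x61 ⊕ 0xBF = 0x91.
P'3: 0x0C ⊕ 0x2A ⊕ 0xC4 = 0xE2.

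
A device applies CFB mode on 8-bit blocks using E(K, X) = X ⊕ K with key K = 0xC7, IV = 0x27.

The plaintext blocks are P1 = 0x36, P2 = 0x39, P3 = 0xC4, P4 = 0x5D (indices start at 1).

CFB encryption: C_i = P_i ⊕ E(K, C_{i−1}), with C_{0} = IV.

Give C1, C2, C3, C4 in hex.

C1: E(K, 0x27) = 0xE0; 0x36 ⊕ 0xE0 = 0xD6.
C2: E(K, 0xD6) = 0x11; 0x39 ⊕ 0x11 = 0x28.
C3: E(K, 0x28) = 0xEF; 0xC4 ⊕ 0xEF = 0x2B.
C4: E(K, 0x2B) = 0xEC; 0x5D ⊕ 0xEC = 0xB1.

C1 = 0xD6, C2 = 0x28, C3 = 0x2B, C4 = 0xB1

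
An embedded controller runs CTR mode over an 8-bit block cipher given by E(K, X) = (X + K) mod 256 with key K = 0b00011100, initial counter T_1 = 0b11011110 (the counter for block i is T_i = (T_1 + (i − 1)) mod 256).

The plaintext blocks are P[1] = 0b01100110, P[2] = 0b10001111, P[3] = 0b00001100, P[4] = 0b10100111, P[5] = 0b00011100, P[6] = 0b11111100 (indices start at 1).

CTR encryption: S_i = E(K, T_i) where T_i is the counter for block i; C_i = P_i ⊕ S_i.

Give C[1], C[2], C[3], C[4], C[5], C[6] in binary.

C[1]: T = 0b11011110, S = E(K, T) = 0b11111010; 0b01100110 ⊕ 0b11111010 = 0b10011100.
C[2]: T = 0b11011111, S = E(K, T) = 0b11111011; 0b10001111 ⊕ 0b11111011 = 0b01110100.
C[3]: T = 0b11100000, S = E(K, T) = 0b11111100; 0b00001100 ⊕ 0b11111100 = 0b11110000.
C[4]: T = 0b11100001, S = E(K, T) = 0b11111101; 0b10100111 ⊕ 0b11111101 = 0b01011010.
C[5]: T = 0b11100010, S = E(K, T) = 0b11111110; 0b00011100 ⊕ 0b11111110 = 0b11100010.
C[6]: T = 0b11100011, S = E(K, T) = 0b11111111; 0b11111100 ⊕ 0b11111111 = 0b00000011.

C[1] = 0b10011100, C[2] = 0b01110100, C[3] = 0b11110000, C[4] = 0b01011010, C[5] = 0b11100010, C[6] = 0b00000011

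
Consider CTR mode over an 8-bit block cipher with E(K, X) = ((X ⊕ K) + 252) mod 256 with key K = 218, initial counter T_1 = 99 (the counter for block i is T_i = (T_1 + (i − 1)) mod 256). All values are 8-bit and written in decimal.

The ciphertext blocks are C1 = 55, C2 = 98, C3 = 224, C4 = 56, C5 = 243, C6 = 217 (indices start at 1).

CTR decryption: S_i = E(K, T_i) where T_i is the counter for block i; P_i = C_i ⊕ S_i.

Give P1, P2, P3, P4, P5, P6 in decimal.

P1: T = 99, S = E(K, T) = 181; 55 ⊕ 181 = 130.
P2: T = 100, S = E(K, T) = 186; 98 ⊕ 186 = 216.
P3: T = 101, S = E(K, T) = 187; 224 ⊕ 187 = 91.
P4: T = 102, S = E(K, T) = 184; 56 ⊕ 184 = 128.
P5: T = 103, S = E(K, T) = 185; 243 ⊕ 185 = 74.
P6: T = 104, S = E(K, T) = 174; 217 ⊕ 174 = 119.

P1 = 130, P2 = 216, P3 = 91, P4 = 128, P5 = 74, P6 = 119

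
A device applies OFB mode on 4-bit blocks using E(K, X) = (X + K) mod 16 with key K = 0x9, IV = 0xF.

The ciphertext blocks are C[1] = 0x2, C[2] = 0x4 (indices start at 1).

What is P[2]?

P[2] = 0x5

OFB decryption: S_i = E(K, S_{i−1}) with S_{0} = IV; P_i = C_i ⊕ S_i.
P[1]: S = E(K, 0xF) = 0x8; 0x2 ⊕ 0x8 = 0xA.
P[2]: S = E(K, 0x8) = 0x1; 0x4 ⊕ 0x1 = 0x5.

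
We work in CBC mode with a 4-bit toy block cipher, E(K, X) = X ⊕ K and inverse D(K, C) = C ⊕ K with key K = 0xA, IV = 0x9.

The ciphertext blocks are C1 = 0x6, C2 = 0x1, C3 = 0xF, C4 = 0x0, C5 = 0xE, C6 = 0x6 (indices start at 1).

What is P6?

CBC decryption: P_i = D(K, C_i) ⊕ C_{i−1}, with C_{0} = IV.
P6: D(K, 0x6) = 0xC; 0xC ⊕ 0xE = 0x2.

P6 = 0x2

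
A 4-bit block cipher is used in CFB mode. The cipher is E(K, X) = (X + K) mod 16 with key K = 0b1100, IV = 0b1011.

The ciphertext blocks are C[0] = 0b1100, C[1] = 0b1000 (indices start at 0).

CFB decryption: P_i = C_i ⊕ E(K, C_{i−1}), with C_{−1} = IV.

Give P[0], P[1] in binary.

P[0]: E(K, 0b1011) = 0b0111; 0b1100 ⊕ 0b0111 = 0b1011.
P[1]: E(K, 0b1100) = 0b1000; 0b1000 ⊕ 0b1000 = 0b0000.

P[0] = 0b1011, P[1] = 0b0000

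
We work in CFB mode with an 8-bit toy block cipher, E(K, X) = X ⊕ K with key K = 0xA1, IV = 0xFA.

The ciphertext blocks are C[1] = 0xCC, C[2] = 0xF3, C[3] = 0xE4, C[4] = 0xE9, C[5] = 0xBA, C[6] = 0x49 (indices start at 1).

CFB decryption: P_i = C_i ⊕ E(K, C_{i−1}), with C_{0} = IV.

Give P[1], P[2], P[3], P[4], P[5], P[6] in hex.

P[1]: E(K, 0xFA) = 0x5B; 0xCC ⊕ 0x5B = 0x97.
P[2]: E(K, 0xCC) = 0x6D; 0xF3 ⊕ 0x6D = 0x9E.
P[3]: E(K, 0xF3) = 0x52; 0xE4 ⊕ 0x52 = 0xB6.
P[4]: E(K, 0xE4) = 0x45; 0xE9 ⊕ 0x45 = 0xAC.
P[5]: E(K, 0xE9) = 0x48; 0xBA ⊕ 0x48 = 0xF2.
P[6]: E(K, 0xBA) = 0x1B; 0x49 ⊕ 0x1B = 0x52.

P[1] = 0x97, P[2] = 0x9E, P[3] = 0xB6, P[4] = 0xAC, P[5] = 0xF2, P[6] = 0x52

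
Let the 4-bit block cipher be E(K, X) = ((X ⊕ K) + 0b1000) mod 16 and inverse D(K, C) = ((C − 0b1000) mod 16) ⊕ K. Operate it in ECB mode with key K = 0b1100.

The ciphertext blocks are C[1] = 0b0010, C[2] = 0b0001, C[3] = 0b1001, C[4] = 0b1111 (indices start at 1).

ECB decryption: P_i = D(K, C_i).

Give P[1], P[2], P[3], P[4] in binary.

P[1] = 0b0110, P[2] = 0b0101, P[3] = 0b1101, P[4] = 0b1011

P[1]: D(K, 0b0010) = 0b0110.
P[2]: D(K, 0b0001) = 0b0101.
P[3]: D(K, 0b1001) = 0b1101.
P[4]: D(K, 0b1111) = 0b1011.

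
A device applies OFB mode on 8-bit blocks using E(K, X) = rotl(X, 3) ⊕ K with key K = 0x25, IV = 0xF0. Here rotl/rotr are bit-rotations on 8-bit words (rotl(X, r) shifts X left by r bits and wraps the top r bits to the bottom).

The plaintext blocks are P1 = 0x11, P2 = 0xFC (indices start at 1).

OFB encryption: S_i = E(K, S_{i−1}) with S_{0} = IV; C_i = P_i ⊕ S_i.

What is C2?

C1: S = E(K, 0xF0) = 0xA2; 0x11 ⊕ 0xA2 = 0xB3.
C2: S = E(K, 0xA2) = 0x30; 0xFC ⊕ 0x30 = 0xCC.

C2 = 0xCC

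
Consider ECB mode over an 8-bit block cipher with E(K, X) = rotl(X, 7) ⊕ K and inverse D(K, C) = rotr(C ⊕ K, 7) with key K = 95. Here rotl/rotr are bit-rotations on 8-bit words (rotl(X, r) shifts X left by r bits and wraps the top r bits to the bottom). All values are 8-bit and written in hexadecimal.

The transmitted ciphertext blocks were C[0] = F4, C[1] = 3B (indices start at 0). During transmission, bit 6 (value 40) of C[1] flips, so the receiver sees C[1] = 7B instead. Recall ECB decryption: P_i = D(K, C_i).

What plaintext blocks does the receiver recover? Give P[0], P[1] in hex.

Only C[1] changed, to 7B. In ECB, a change in C_i affects only P_i. Decrypting the received ciphertext:
P[0]: D(K, F4) = C2.
P[1]: D(K, 7B) = DD.
Blocks that differ from the original plaintext: P[1].

P[0] = C2, P[1] = DD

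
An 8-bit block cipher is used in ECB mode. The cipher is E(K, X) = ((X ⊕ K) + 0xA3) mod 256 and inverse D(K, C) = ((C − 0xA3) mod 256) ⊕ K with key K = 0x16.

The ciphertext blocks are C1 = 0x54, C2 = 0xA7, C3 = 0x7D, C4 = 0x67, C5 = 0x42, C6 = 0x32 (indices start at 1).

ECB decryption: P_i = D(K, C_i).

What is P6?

P6: D(K, 0x32) = 0x99.

P6 = 0x99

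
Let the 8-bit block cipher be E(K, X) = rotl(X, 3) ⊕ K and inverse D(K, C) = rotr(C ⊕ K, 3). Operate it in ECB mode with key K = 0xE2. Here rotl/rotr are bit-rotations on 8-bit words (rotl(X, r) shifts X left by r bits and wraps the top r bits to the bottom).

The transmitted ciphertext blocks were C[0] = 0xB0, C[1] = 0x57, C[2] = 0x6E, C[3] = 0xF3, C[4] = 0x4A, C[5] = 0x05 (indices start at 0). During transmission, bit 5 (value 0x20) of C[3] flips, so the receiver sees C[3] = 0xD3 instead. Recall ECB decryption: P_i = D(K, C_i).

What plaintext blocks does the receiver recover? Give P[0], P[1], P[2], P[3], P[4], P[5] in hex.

P[0] = 0x4A, P[1] = 0xB6, P[2] = 0x91, P[3] = 0x26, P[4] = 0x15, P[5] = 0xFC

Only C[3] changed, to 0xD3. In ECB, a change in C_i affects only P_i. Decrypting the received ciphertext:
P[0]: D(K, 0xB0) = 0x4A.
P[1]: D(K, 0x57) = 0xB6.
P[2]: D(K, 0x6E) = 0x91.
P[3]: D(K, 0xD3) = 0x26.
P[4]: D(K, 0x4A) = 0x15.
P[5]: D(K, 0x05) = 0xFC.
Blocks that differ from the original plaintext: P[3].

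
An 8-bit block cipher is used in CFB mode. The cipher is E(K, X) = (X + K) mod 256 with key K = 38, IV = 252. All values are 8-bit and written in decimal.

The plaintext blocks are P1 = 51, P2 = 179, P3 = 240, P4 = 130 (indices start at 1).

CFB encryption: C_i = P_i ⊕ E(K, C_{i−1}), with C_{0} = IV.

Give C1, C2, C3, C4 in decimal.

C1 = 17, C2 = 132, C3 = 90, C4 = 2

C1: E(K, 252) = 34; 51 ⊕ 34 = 17.
C2: E(K, 17) = 55; 179 ⊕ 55 = 132.
C3: E(K, 132) = 170; 240 ⊕ 170 = 90.
C4: E(K, 90) = 128; 130 ⊕ 128 = 2.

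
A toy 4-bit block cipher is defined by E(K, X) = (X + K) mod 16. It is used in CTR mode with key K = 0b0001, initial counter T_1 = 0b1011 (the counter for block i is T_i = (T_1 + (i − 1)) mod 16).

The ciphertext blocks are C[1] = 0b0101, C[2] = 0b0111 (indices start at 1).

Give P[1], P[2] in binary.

CTR decryption: S_i = E(K, T_i) where T_i is the counter for block i; P_i = C_i ⊕ S_i.
P[1]: T = 0b1011, S = E(K, T) = 0b1100; 0b0101 ⊕ 0b1100 = 0b1001.
P[2]: T = 0b1100, S = E(K, T) = 0b1101; 0b0111 ⊕ 0b1101 = 0b1010.

P[1] = 0b1001, P[2] = 0b1010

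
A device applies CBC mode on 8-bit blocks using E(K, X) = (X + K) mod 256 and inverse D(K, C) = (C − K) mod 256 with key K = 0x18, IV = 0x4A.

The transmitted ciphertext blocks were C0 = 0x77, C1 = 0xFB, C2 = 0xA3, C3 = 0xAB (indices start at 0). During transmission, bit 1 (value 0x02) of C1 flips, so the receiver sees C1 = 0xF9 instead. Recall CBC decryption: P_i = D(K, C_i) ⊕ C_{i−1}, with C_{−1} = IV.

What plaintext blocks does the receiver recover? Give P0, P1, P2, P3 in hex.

P0 = 0x15, P1 = 0x96, P2 = 0x72, P3 = 0x30

Only C1 changed, to 0xF9. In CBC, a change in C_i garbles P_i and flips the same bit in P_{i+1}. Decrypting the received ciphertext:
P0: D(K, 0x77) = 0x5F; 0x5F ⊕ 0x4A = 0x15.
P1: D(K, 0xF9) = 0xE1; 0xE1 ⊕ 0x77 = 0x96.
P2: D(K, 0xA3) = 0x8B; 0x8B ⊕ 0xF9 = 0x72.
P3: D(K, 0xAB) = 0x93; 0x93 ⊕ 0xA3 = 0x30.
Blocks that differ from the original plaintext: P1, P2.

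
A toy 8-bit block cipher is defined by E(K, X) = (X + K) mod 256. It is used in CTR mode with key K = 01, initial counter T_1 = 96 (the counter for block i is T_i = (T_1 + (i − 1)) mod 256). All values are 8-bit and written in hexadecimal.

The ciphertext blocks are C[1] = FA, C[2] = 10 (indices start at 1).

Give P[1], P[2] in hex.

CTR decryption: S_i = E(K, T_i) where T_i is the counter for block i; P_i = C_i ⊕ S_i.
P[1]: T = 96, S = E(K, T) = 97; FA ⊕ 97 = 6D.
P[2]: T = 97, S = E(K, T) = 98; 10 ⊕ 98 = 88.

P[1] = 6D, P[2] = 88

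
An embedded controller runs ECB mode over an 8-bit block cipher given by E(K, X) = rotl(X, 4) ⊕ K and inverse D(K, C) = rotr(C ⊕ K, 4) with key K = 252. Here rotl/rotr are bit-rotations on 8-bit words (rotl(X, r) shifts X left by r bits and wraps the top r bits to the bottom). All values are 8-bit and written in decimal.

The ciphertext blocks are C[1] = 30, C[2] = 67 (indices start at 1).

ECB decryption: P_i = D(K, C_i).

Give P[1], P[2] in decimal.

P[1]: D(K, 30) = 46.
P[2]: D(K, 67) = 251.

P[1] = 46, P[2] = 251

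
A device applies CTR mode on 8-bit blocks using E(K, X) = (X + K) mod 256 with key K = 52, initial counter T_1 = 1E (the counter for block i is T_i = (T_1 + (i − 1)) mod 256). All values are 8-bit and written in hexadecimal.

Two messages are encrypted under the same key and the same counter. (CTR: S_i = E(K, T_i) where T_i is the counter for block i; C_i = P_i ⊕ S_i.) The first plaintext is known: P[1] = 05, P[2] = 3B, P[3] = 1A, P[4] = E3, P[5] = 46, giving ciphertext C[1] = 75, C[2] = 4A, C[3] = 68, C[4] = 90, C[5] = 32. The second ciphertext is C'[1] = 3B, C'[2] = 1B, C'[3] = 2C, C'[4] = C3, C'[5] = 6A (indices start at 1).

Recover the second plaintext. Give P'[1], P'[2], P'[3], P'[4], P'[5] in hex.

In CTR with a reused counter, both messages share the same keystream S_i, so C_i ⊕ C'_i = P_i ⊕ P'_i and thus P'_i = P_i ⊕ C_i ⊕ C'_i.
P'[1]: 05 ⊕ 75 ⊕ 3B = 4B.
P'[2]: 3B ⊕ 4A ⊕ 1B = 6A.
P'[3]: 1A ⊕ 68 ⊕ 2C = 5E.
P'[4]: E3 ⊕ 90 ⊕ C3 = B0.
P'[5]: 46 ⊕ 32 ⊕ 6A = 1E.

P'[1] = 4B, P'[2] = 6A, P'[3] = 5E, P'[4] = B0, P'[5] = 1E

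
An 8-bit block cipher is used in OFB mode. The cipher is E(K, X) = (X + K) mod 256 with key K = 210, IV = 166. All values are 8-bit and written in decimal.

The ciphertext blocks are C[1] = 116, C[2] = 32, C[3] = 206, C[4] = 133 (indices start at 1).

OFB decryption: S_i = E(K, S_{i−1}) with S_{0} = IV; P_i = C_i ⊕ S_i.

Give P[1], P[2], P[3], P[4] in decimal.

P[1] = 12, P[2] = 106, P[3] = 210, P[4] = 107

P[1]: S = E(K, 166) = 120; 116 ⊕ 120 = 12.
P[2]: S = E(K, 120) = 74; 32 ⊕ 74 = 106.
P[3]: S = E(K, 74) = 28; 206 ⊕ 28 = 210.
P[4]: S = E(K, 28) = 238; 133 ⊕ 238 = 107.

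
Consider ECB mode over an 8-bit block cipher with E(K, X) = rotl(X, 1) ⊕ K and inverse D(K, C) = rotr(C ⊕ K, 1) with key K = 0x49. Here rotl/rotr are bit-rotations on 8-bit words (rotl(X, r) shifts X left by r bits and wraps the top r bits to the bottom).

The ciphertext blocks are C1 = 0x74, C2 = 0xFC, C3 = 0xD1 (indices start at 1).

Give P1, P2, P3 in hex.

P1 = 0x9E, P2 = 0xDA, P3 = 0x4C

ECB decryption: P_i = D(K, C_i).
P1: D(K, 0x74) = 0x9E.
P2: D(K, 0xFC) = 0xDA.
P3: D(K, 0xD1) = 0x4C.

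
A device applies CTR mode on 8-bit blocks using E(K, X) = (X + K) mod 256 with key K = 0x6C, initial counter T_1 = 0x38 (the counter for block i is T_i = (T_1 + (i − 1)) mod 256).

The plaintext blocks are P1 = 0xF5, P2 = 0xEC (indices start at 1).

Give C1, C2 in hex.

C1 = 0x51, C2 = 0x49

CTR encryption: S_i = E(K, T_i) where T_i is the counter for block i; C_i = P_i ⊕ S_i.
C1: T = 0x38, S = E(K, T) = 0xA4; 0xF5 ⊕ 0xA4 = 0x51.
C2: T = 0x39, S = E(K, T) = 0xA5; 0xEC ⊕ 0xA5 = 0x49.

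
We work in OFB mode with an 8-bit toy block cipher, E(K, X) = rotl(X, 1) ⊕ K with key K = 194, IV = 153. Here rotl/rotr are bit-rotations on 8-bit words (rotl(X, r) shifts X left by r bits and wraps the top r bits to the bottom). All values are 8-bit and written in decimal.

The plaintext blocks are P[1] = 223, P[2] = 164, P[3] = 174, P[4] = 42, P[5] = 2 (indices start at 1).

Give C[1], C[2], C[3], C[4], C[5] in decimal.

C[1] = 46, C[2] = 133, C[3] = 46, C[4] = 233, C[5] = 71

OFB encryption: S_i = E(K, S_{i−1}) with S_{0} = IV; C_i = P_i ⊕ S_i.
C[1]: S = E(K, 153) = 241; 223 ⊕ 241 = 46.
C[2]: S = E(K, 241) = 33; 164 ⊕ 33 = 133.
C[3]: S = E(K, 33) = 128; 174 ⊕ 128 = 46.
C[4]: S = E(K, 128) = 195; 42 ⊕ 195 = 233.
C[5]: S = E(K, 195) = 69; 2 ⊕ 69 = 71.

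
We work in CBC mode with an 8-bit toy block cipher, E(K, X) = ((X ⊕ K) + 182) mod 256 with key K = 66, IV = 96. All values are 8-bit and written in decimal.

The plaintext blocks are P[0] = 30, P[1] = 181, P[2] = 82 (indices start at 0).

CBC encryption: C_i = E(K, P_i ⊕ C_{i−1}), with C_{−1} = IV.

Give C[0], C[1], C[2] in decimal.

C[0]: P[0] ⊕ 96 = 126; E(K, 126) = 242.
C[1]: P[1] ⊕ 242 = 71; E(K, 71) = 187.
C[2]: P[2] ⊕ 187 = 233; E(K, 233) = 97.

C[0] = 242, C[1] = 187, C[2] = 97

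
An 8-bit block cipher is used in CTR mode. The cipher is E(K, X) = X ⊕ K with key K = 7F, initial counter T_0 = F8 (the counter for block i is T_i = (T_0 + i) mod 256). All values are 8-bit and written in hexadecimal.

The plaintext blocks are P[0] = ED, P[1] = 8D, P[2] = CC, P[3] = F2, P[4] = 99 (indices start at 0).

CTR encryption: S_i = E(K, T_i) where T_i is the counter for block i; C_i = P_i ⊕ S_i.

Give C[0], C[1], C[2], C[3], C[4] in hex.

C[0]: T = F8, S = E(K, T) = 87; ED ⊕ 87 = 6A.
C[1]: T = F9, S = E(K, T) = 86; 8D ⊕ 86 = 0B.
C[2]: T = FA, S = E(K, T) = 85; CC ⊕ 85 = 49.
C[3]: T = FB, S = E(K, T) = 84; F2 ⊕ 84 = 76.
C[4]: T = FC, S = E(K, T) = 83; 99 ⊕ 83 = 1A.

C[0] = 6A, C[1] = 0B, C[2] = 49, C[3] = 76, C[4] = 1A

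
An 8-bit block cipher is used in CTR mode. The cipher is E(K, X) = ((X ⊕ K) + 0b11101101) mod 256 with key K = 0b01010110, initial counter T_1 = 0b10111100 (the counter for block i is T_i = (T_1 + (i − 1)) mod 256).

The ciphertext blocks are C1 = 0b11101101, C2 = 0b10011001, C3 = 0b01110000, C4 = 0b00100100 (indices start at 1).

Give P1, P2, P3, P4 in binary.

CTR decryption: S_i = E(K, T_i) where T_i is the counter for block i; P_i = C_i ⊕ S_i.
P1: T = 0b10111100, S = E(K, T) = 0b11010111; 0b11101101 ⊕ 0b11010111 = 0b00111010.
P2: T = 0b10111101, S = E(K, T) = 0b11011000; 0b10011001 ⊕ 0b11011000 = 0b01000001.
P3: T = 0b10111110, S = E(K, T) = 0b11010101; 0b01110000 ⊕ 0b11010101 = 0b10100101.
P4: T = 0b10111111, S = E(K, T) = 0b11010110; 0b00100100 ⊕ 0b11010110 = 0b11110010.

P1 = 0b00111010, P2 = 0b01000001, P3 = 0b10100101, P4 = 0b11110010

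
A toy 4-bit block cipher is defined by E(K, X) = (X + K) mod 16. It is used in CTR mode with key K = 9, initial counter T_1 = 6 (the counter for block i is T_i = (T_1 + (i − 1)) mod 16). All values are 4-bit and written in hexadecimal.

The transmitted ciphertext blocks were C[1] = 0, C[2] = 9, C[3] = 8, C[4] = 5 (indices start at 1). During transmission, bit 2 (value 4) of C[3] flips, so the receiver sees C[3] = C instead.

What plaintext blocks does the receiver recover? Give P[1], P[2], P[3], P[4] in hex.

P[1] = F, P[2] = 9, P[3] = D, P[4] = 7

CTR decryption: S_i = E(K, T_i) where T_i is the counter for block i; P_i = C_i ⊕ S_i.
Only C[3] changed, to C. In CTR, a change in C_i flips the same bit in P_i only; the keystream is unaffected. Decrypting the received ciphertext:
P[1]: T = 6, S = E(K, T) = F; 0 ⊕ F = F.
P[2]: T = 7, S = E(K, T) = 0; 9 ⊕ 0 = 9.
P[3]: T = 8, S = E(K, T) = 1; C ⊕ 1 = D.
P[4]: T = 9, S = E(K, T) = 2; 5 ⊕ 2 = 7.
Blocks that differ from the original plaintext: P[3].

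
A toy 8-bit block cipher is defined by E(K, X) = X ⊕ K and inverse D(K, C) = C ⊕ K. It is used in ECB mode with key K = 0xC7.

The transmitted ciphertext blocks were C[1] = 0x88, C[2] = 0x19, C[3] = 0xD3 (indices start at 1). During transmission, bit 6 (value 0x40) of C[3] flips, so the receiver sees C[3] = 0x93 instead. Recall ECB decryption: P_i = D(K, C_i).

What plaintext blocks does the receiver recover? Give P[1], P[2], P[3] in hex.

P[1] = 0x4F, P[2] = 0xDE, P[3] = 0x54

Only C[3] changed, to 0x93. In ECB, a change in C_i affects only P_i. Decrypting the received ciphertext:
P[1]: D(K, 0x88) = 0x4F.
P[2]: D(K, 0x19) = 0xDE.
P[3]: D(K, 0x93) = 0x54.
Blocks that differ from the original plaintext: P[3].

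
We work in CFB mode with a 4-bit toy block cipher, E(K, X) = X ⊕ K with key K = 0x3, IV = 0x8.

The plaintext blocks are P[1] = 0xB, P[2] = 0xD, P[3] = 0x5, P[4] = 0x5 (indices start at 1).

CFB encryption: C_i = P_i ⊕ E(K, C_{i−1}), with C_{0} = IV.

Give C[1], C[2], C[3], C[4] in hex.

C[1]: E(K, 0x8) = 0xB; 0xB ⊕ 0xB = 0x0.
C[2]: E(K, 0x0) = 0x3; 0xD ⊕ 0x3 = 0xE.
C[3]: E(K, 0xE) = 0xD; 0x5 ⊕ 0xD = 0x8.
C[4]: E(K, 0x8) = 0xB; 0x5 ⊕ 0xB = 0xE.

C[1] = 0x0, C[2] = 0xE, C[3] = 0x8, C[4] = 0xE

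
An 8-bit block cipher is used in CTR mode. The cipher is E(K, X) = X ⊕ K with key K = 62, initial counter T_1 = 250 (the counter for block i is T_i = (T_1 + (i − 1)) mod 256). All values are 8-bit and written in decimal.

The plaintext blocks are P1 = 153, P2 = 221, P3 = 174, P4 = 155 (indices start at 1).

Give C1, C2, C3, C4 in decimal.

C1 = 93, C2 = 24, C3 = 108, C4 = 88

CTR encryption: S_i = E(K, T_i) where T_i is the counter for block i; C_i = P_i ⊕ S_i.
C1: T = 250, S = E(K, T) = 196; 153 ⊕ 196 = 93.
C2: T = 251, S = E(K, T) = 197; 221 ⊕ 197 = 24.
C3: T = 252, S = E(K, T) = 194; 174 ⊕ 194 = 108.
C4: T = 253, S = E(K, T) = 195; 155 ⊕ 195 = 88.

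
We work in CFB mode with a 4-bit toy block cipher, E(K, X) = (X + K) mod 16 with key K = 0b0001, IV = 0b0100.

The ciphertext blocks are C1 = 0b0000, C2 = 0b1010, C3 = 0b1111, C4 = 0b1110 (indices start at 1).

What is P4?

P4 = 0b1110

CFB decryption: P_i = C_i ⊕ E(K, C_{i−1}), with C_{0} = IV.
P4: E(K, 0b1111) = 0b0000; 0b1110 ⊕ 0b0000 = 0b1110.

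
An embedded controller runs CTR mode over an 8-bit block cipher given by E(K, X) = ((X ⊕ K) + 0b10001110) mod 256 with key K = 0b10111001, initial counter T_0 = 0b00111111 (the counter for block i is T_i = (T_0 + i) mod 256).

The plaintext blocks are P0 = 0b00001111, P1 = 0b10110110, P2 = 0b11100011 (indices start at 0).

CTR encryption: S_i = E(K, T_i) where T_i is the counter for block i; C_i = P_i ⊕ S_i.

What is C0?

C0 = 0b00011011

C0: T = 0b00111111, S = E(K, T) = 0b00010100; 0b00001111 ⊕ 0b00010100 = 0b00011011.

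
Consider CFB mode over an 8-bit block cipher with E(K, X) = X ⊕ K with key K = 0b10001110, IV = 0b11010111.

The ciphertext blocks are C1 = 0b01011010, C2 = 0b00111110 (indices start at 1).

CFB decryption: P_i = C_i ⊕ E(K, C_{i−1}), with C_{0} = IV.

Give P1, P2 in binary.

P1 = 0b00000011, P2 = 0b11101010

P1: E(K, 0b11010111) = 0b01011001; 0b01011010 ⊕ 0b01011001 = 0b00000011.
P2: E(K, 0b01011010) = 0b11010100; 0b00111110 ⊕ 0b11010100 = 0b11101010.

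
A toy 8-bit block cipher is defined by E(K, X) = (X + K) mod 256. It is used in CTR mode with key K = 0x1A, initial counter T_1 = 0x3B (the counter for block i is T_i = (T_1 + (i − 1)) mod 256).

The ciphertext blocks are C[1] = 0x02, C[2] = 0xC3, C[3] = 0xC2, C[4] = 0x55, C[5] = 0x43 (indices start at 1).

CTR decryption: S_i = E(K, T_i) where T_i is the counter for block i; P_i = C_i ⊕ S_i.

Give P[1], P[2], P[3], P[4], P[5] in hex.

P[1]: T = 0x3B, S = E(K, T) = 0x55; 0x02 ⊕ 0x55 = 0x57.
P[2]: T = 0x3C, S = E(K, T) = 0x56; 0xC3 ⊕ 0x56 = 0x95.
P[3]: T = 0x3D, S = E(K, T) = 0x57; 0xC2 ⊕ 0x57 = 0x95.
P[4]: T = 0x3E, S = E(K, T) = 0x58; 0x55 ⊕ 0x58 = 0x0D.
P[5]: T = 0x3F, S = E(K, T) = 0x59; 0x43 ⊕ 0x59 = 0x1A.

P[1] = 0x57, P[2] = 0x95, P[3] = 0x95, P[4] = 0x0D, P[5] = 0x1A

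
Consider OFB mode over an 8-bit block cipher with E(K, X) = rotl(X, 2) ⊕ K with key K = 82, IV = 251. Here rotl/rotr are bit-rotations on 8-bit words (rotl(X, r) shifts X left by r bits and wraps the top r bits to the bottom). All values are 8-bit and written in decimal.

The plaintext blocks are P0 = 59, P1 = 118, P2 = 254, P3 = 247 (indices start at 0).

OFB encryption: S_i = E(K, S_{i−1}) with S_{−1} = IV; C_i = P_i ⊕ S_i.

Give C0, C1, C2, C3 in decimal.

C0 = 134, C1 = 210, C2 = 62, C3 = 166

C0: S = E(K, 251) = 189; 59 ⊕ 189 = 134.
C1: S = E(K, 189) = 164; 118 ⊕ 164 = 210.
C2: S = E(K, 164) = 192; 254 ⊕ 192 = 62.
C3: S = E(K, 192) = 81; 247 ⊕ 81 = 166.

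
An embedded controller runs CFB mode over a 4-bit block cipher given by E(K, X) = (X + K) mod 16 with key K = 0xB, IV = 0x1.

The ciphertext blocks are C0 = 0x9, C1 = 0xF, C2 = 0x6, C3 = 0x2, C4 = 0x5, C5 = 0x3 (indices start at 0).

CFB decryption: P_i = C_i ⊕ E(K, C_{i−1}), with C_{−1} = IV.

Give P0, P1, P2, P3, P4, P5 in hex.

P0 = 0x5, P1 = 0xB, P2 = 0xC, P3 = 0x3, P4 = 0x8, P5 = 0x3

P0: E(K, 0x1) = 0xC; 0x9 ⊕ 0xC = 0x5.
P1: E(K, 0x9) = 0x4; 0xF ⊕ 0x4 = 0xB.
P2: E(K, 0xF) = 0xA; 0x6 ⊕ 0xA = 0xC.
P3: E(K, 0x6) = 0x1; 0x2 ⊕ 0x1 = 0x3.
P4: E(K, 0x2) = 0xD; 0x5 ⊕ 0xD = 0x8.
P5: E(K, 0x5) = 0x0; 0x3 ⊕ 0x0 = 0x3.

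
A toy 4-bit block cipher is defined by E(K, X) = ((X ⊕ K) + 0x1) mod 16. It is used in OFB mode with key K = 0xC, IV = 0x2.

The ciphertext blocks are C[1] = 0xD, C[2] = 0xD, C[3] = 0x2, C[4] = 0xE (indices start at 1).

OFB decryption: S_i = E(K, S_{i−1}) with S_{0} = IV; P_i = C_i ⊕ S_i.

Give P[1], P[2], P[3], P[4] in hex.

P[1] = 0x2, P[2] = 0x9, P[3] = 0xB, P[4] = 0x8

P[1]: S = E(K, 0x2) = 0xF; 0xD ⊕ 0xF = 0x2.
P[2]: S = E(K, 0xF) = 0x4; 0xD ⊕ 0x4 = 0x9.
P[3]: S = E(K, 0x4) = 0x9; 0x2 ⊕ 0x9 = 0xB.
P[4]: S = E(K, 0x9) = 0x6; 0xE ⊕ 0x6 = 0x8.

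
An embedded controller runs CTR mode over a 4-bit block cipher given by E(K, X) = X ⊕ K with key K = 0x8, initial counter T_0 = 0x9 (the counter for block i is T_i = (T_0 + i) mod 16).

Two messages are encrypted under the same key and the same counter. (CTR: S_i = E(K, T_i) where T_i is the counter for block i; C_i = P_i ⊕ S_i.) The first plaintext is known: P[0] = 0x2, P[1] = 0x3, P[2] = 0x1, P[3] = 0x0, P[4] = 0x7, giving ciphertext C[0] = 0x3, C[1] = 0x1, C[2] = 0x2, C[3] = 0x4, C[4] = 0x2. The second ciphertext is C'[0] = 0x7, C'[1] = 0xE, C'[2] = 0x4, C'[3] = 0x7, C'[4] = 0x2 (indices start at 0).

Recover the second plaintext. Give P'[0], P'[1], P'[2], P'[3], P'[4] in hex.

P'[0] = 0x6, P'[1] = 0xC, P'[2] = 0x7, P'[3] = 0x3, P'[4] = 0x7

In CTR with a reused counter, both messages share the same keystream S_i, so C_i ⊕ C'_i = P_i ⊕ P'_i and thus P'_i = P_i ⊕ C_i ⊕ C'_i.
P'[0]: 0x2 ⊕ 0x3 ⊕ 0x7 = 0x6.
P'[1]: 0x3 ⊕ 0x1 ⊕ 0xE = 0xC.
P'[2]: 0x1 ⊕ 0x2 ⊕ 0x4 = 0x7.
P'[3]: 0x0 ⊕ 0x4 ⊕ 0x7 = 0x3.
P'[4]: 0x7 ⊕ 0x2 ⊕ 0x2 = 0x7.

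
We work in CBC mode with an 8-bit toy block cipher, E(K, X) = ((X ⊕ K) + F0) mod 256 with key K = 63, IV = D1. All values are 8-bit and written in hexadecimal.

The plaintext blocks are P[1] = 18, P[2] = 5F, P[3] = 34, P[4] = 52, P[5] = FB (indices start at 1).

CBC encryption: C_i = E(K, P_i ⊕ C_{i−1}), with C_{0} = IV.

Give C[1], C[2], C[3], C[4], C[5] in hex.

C[1]: P[1] ⊕ D1 = C9; E(K, C9) = 9A.
C[2]: P[2] ⊕ 9A = C5; E(K, C5) = 96.
C[3]: P[3] ⊕ 96 = A2; E(K, A2) = B1.
C[4]: P[4] ⊕ B1 = E3; E(K, E3) = 70.
C[5]: P[5] ⊕ 70 = 8B; E(K, 8B) = D8.

C[1] = 9A, C[2] = 96, C[3] = B1, C[4] = 70, C[5] = D8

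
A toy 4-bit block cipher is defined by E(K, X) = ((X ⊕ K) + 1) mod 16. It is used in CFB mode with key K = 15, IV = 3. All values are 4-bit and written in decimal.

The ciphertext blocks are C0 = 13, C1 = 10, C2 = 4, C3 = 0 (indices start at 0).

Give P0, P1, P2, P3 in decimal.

P0 = 0, P1 = 9, P2 = 2, P3 = 12

CFB decryption: P_i = C_i ⊕ E(K, C_{i−1}), with C_{−1} = IV.
P0: E(K, 3) = 13; 13 ⊕ 13 = 0.
P1: E(K, 13) = 3; 10 ⊕ 3 = 9.
P2: E(K, 10) = 6; 4 ⊕ 6 = 2.
P3: E(K, 4) = 12; 0 ⊕ 12 = 12.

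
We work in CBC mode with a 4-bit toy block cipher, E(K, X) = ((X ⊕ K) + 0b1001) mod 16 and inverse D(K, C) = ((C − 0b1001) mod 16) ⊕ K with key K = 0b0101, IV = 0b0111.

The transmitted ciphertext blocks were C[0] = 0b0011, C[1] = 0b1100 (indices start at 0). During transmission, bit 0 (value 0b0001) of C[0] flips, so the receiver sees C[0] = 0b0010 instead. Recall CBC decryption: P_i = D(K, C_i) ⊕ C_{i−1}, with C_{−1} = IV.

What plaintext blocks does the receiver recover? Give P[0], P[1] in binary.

Only C[0] changed, to 0b0010. In CBC, a change in C_i garbles P_i and flips the same bit in P_{i+1}. Decrypting the received ciphertext:
P[0]: D(K, 0b0010) = 0b1100; 0b1100 ⊕ 0b0111 = 0b1011.
P[1]: D(K, 0b1100) = 0b0110; 0b0110 ⊕ 0b0010 = 0b0100.
Blocks that differ from the original plaintext: P[0], P[1].

P[0] = 0b1011, P[1] = 0b0100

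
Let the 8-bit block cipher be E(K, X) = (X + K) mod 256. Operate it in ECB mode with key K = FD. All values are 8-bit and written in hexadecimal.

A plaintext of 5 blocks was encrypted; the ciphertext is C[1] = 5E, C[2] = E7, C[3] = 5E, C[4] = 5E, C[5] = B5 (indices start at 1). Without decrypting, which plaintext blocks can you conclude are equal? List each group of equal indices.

ECB encrypts each block independently with the same key, so equal ciphertext blocks imply equal plaintext blocks.
C[1] = C[3] = C[4] = 5E, so P[1] = P[3] = P[4].

P[1] = P[3] = P[4]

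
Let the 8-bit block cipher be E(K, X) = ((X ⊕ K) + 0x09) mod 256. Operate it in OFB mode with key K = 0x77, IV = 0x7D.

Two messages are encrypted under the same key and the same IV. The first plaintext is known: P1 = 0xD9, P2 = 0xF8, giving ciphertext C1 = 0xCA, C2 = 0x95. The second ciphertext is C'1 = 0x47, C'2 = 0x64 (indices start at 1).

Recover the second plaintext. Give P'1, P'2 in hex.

P'1 = 0x54, P'2 = 0x09

In OFB with a reused IV, both messages share the same keystream S_i, so C_i ⊕ C'_i = P_i ⊕ P'_i and thus P'_i = P_i ⊕ C_i ⊕ C'_i.
P'1: 0xD9 ⊕ 0xCA ⊕ 0x47 = 0x54.
P'2: 0xF8 ⊕ 0x95 ⊕ 0x64 = 0x09.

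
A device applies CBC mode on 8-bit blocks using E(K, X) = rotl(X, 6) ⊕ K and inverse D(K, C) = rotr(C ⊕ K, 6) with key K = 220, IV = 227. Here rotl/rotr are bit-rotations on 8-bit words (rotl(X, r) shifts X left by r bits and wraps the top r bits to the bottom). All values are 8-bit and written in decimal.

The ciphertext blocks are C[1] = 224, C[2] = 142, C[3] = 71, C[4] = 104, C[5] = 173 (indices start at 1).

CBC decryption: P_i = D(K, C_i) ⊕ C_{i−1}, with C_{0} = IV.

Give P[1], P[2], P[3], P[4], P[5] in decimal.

P[1]: D(K, 224) = 240; 240 ⊕ 227 = 19.
P[2]: D(K, 142) = 73; 73 ⊕ 224 = 169.
P[3]: D(K, 71) = 110; 110 ⊕ 142 = 224.
P[4]: D(K, 104) = 210; 210 ⊕ 71 = 149.
P[5]: D(K, 173) = 197; 197 ⊕ 104 = 173.

P[1] = 19, P[2] = 169, P[3] = 224, P[4] = 149, P[5] = 173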